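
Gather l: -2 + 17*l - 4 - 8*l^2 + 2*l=-8*l^2 + 19*l - 6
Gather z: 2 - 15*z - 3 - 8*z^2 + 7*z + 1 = -8*z^2 - 8*z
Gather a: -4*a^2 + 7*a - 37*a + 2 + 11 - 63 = -4*a^2 - 30*a - 50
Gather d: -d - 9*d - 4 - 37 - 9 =-10*d - 50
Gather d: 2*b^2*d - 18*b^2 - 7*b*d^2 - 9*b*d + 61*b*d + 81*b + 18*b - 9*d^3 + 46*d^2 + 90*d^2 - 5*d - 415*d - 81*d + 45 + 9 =-18*b^2 + 99*b - 9*d^3 + d^2*(136 - 7*b) + d*(2*b^2 + 52*b - 501) + 54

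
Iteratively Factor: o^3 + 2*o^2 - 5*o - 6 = (o + 1)*(o^2 + o - 6) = (o + 1)*(o + 3)*(o - 2)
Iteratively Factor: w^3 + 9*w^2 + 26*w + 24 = (w + 4)*(w^2 + 5*w + 6) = (w + 3)*(w + 4)*(w + 2)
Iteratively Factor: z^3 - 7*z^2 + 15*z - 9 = (z - 3)*(z^2 - 4*z + 3) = (z - 3)^2*(z - 1)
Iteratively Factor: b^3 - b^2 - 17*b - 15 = (b + 1)*(b^2 - 2*b - 15) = (b + 1)*(b + 3)*(b - 5)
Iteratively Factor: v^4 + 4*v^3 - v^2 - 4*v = (v)*(v^3 + 4*v^2 - v - 4) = v*(v - 1)*(v^2 + 5*v + 4) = v*(v - 1)*(v + 4)*(v + 1)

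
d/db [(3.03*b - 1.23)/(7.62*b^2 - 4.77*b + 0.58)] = (-23.0886*b^2 + 18.7452*b - 4.1097)/(58.0644*b^4 - 72.6948*b^3 + 31.5921*b^2 - 5.5332*b + 0.3364)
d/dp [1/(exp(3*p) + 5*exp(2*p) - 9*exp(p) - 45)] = (-3*exp(2*p) - 10*exp(p) + 9)*exp(p)/(exp(3*p) + 5*exp(2*p) - 9*exp(p) - 45)^2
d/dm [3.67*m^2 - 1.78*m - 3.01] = 7.34*m - 1.78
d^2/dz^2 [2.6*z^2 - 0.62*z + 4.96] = 5.20000000000000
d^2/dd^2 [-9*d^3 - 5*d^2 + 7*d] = -54*d - 10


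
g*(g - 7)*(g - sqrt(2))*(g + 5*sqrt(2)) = g^4 - 7*g^3 + 4*sqrt(2)*g^3 - 28*sqrt(2)*g^2 - 10*g^2 + 70*g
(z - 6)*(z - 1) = z^2 - 7*z + 6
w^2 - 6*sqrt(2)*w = w*(w - 6*sqrt(2))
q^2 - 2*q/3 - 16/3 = (q - 8/3)*(q + 2)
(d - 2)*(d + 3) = d^2 + d - 6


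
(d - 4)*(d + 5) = d^2 + d - 20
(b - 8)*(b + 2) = b^2 - 6*b - 16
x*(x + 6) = x^2 + 6*x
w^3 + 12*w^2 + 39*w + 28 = (w + 1)*(w + 4)*(w + 7)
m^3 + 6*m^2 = m^2*(m + 6)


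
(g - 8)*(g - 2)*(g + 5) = g^3 - 5*g^2 - 34*g + 80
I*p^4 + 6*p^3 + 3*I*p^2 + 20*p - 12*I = (p - 6*I)*(p - I)*(p + 2*I)*(I*p + 1)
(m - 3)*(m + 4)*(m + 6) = m^3 + 7*m^2 - 6*m - 72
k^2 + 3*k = k*(k + 3)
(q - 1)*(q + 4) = q^2 + 3*q - 4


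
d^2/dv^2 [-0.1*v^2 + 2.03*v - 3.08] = -0.200000000000000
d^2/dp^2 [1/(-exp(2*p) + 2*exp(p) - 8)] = 2*(-4*(1 - exp(p))^2*exp(p) + (2*exp(p) - 1)*(exp(2*p) - 2*exp(p) + 8))*exp(p)/(exp(2*p) - 2*exp(p) + 8)^3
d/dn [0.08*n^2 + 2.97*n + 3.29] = 0.16*n + 2.97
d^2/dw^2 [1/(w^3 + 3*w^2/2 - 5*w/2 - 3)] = 4*(-3*(2*w + 1)*(2*w^3 + 3*w^2 - 5*w - 6) + (6*w^2 + 6*w - 5)^2)/(2*w^3 + 3*w^2 - 5*w - 6)^3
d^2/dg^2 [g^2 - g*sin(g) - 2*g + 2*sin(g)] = g*sin(g) - 2*sqrt(2)*sin(g + pi/4) + 2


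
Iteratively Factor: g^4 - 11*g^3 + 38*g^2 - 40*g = (g - 5)*(g^3 - 6*g^2 + 8*g) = (g - 5)*(g - 4)*(g^2 - 2*g) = (g - 5)*(g - 4)*(g - 2)*(g)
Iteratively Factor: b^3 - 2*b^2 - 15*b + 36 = (b + 4)*(b^2 - 6*b + 9) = (b - 3)*(b + 4)*(b - 3)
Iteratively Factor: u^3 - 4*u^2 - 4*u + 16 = (u + 2)*(u^2 - 6*u + 8) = (u - 2)*(u + 2)*(u - 4)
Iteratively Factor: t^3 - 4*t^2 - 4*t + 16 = (t - 2)*(t^2 - 2*t - 8) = (t - 4)*(t - 2)*(t + 2)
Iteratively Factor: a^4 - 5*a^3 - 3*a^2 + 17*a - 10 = (a - 5)*(a^3 - 3*a + 2) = (a - 5)*(a - 1)*(a^2 + a - 2) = (a - 5)*(a - 1)*(a + 2)*(a - 1)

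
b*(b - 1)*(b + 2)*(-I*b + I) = -I*b^4 + 3*I*b^2 - 2*I*b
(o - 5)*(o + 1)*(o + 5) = o^3 + o^2 - 25*o - 25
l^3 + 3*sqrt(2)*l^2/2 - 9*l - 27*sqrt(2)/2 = (l - 3)*(l + 3)*(l + 3*sqrt(2)/2)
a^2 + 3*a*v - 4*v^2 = (a - v)*(a + 4*v)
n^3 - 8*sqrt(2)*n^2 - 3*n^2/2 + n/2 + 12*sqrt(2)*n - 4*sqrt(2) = (n - 1)*(n - 1/2)*(n - 8*sqrt(2))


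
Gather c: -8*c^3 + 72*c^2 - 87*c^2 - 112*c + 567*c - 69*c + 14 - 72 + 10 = -8*c^3 - 15*c^2 + 386*c - 48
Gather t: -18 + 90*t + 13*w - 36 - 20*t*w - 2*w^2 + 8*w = t*(90 - 20*w) - 2*w^2 + 21*w - 54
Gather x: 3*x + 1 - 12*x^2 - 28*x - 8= -12*x^2 - 25*x - 7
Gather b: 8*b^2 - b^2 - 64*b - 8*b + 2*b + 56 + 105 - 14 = 7*b^2 - 70*b + 147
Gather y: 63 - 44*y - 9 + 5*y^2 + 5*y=5*y^2 - 39*y + 54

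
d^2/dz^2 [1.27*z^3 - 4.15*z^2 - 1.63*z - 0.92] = 7.62*z - 8.3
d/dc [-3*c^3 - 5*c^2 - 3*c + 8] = -9*c^2 - 10*c - 3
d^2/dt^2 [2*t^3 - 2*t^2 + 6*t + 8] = 12*t - 4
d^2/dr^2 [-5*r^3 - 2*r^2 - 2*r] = -30*r - 4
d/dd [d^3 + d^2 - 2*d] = 3*d^2 + 2*d - 2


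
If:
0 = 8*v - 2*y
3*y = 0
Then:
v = 0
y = 0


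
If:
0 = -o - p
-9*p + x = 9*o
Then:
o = -p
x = 0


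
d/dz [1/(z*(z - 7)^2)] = (7 - 3*z)/(z^2*(z - 7)^3)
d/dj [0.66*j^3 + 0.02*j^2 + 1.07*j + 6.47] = 1.98*j^2 + 0.04*j + 1.07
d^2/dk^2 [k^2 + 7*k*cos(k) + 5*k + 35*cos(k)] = -7*k*cos(k) - 14*sin(k) - 35*cos(k) + 2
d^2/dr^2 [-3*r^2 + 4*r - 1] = -6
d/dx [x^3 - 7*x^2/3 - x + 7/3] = 3*x^2 - 14*x/3 - 1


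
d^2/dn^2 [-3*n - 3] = 0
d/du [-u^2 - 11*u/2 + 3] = -2*u - 11/2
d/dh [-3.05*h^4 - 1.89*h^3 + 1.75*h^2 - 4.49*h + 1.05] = -12.2*h^3 - 5.67*h^2 + 3.5*h - 4.49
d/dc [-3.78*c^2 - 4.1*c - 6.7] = -7.56*c - 4.1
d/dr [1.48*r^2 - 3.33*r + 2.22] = 2.96*r - 3.33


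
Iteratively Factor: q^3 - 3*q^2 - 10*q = (q)*(q^2 - 3*q - 10) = q*(q - 5)*(q + 2)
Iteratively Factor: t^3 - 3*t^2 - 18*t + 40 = (t - 5)*(t^2 + 2*t - 8) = (t - 5)*(t - 2)*(t + 4)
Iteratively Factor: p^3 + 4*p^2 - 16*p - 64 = (p + 4)*(p^2 - 16) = (p + 4)^2*(p - 4)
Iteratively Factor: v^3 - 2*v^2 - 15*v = (v - 5)*(v^2 + 3*v) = (v - 5)*(v + 3)*(v)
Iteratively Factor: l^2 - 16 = (l + 4)*(l - 4)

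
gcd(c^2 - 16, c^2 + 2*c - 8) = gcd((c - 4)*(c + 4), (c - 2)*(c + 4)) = c + 4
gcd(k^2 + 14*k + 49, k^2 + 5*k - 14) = k + 7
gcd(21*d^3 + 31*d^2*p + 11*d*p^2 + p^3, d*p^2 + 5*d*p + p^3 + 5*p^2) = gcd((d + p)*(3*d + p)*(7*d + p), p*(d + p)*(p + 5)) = d + p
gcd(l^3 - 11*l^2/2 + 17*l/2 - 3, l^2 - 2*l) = l - 2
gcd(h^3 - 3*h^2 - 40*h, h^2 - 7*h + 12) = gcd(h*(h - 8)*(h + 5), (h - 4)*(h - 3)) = 1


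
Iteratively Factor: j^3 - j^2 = (j)*(j^2 - j) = j*(j - 1)*(j)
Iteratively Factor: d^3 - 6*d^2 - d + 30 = (d - 5)*(d^2 - d - 6) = (d - 5)*(d + 2)*(d - 3)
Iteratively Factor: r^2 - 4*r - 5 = (r - 5)*(r + 1)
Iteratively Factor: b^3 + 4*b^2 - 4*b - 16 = (b + 4)*(b^2 - 4) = (b + 2)*(b + 4)*(b - 2)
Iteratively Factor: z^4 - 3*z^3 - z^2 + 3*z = (z + 1)*(z^3 - 4*z^2 + 3*z) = (z - 1)*(z + 1)*(z^2 - 3*z) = z*(z - 1)*(z + 1)*(z - 3)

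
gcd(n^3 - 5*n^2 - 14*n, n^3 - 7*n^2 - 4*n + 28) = n^2 - 5*n - 14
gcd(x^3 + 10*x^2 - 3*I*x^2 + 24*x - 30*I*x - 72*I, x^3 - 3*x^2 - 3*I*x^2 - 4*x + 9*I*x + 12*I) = x - 3*I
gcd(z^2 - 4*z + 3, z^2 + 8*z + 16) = 1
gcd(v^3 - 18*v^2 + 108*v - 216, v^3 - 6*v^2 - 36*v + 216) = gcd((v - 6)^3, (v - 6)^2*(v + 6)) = v^2 - 12*v + 36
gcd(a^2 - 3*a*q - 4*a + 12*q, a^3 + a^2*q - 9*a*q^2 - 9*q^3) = -a + 3*q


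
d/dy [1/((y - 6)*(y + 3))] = (3 - 2*y)/(y^4 - 6*y^3 - 27*y^2 + 108*y + 324)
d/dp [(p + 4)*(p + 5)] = 2*p + 9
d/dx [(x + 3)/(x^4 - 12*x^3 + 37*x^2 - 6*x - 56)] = (x^4 - 12*x^3 + 37*x^2 - 6*x - 2*(x + 3)*(2*x^3 - 18*x^2 + 37*x - 3) - 56)/(-x^4 + 12*x^3 - 37*x^2 + 6*x + 56)^2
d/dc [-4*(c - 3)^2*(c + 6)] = 108 - 12*c^2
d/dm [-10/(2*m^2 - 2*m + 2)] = 5*(2*m - 1)/(m^2 - m + 1)^2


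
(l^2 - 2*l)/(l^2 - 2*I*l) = (l - 2)/(l - 2*I)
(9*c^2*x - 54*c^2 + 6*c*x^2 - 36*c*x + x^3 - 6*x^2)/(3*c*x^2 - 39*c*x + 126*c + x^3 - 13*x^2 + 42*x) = (3*c + x)/(x - 7)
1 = 1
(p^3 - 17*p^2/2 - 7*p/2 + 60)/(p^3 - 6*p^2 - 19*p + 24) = (2*p^2 - p - 15)/(2*(p^2 + 2*p - 3))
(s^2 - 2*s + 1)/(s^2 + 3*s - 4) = (s - 1)/(s + 4)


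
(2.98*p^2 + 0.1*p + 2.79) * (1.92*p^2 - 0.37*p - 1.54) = 5.7216*p^4 - 0.9106*p^3 + 0.7306*p^2 - 1.1863*p - 4.2966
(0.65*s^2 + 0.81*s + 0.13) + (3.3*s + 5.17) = 0.65*s^2 + 4.11*s + 5.3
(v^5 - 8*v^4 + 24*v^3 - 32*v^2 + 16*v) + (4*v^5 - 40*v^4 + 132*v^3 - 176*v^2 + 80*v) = 5*v^5 - 48*v^4 + 156*v^3 - 208*v^2 + 96*v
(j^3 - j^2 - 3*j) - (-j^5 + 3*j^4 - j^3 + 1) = j^5 - 3*j^4 + 2*j^3 - j^2 - 3*j - 1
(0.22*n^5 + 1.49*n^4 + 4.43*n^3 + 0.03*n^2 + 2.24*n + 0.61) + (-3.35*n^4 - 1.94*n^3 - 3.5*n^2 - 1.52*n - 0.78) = 0.22*n^5 - 1.86*n^4 + 2.49*n^3 - 3.47*n^2 + 0.72*n - 0.17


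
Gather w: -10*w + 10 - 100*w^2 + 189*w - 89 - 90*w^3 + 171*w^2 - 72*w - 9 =-90*w^3 + 71*w^2 + 107*w - 88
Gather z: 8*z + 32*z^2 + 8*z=32*z^2 + 16*z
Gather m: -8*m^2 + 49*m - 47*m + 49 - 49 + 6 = -8*m^2 + 2*m + 6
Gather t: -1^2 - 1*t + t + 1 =0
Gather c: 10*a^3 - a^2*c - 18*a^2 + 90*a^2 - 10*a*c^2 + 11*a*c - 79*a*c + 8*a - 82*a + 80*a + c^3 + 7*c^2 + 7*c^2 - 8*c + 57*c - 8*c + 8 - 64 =10*a^3 + 72*a^2 + 6*a + c^3 + c^2*(14 - 10*a) + c*(-a^2 - 68*a + 41) - 56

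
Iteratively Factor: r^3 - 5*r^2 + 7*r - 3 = (r - 3)*(r^2 - 2*r + 1) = (r - 3)*(r - 1)*(r - 1)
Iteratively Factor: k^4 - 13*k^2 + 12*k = (k - 1)*(k^3 + k^2 - 12*k) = (k - 3)*(k - 1)*(k^2 + 4*k) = (k - 3)*(k - 1)*(k + 4)*(k)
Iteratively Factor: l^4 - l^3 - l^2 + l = (l + 1)*(l^3 - 2*l^2 + l) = (l - 1)*(l + 1)*(l^2 - l) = l*(l - 1)*(l + 1)*(l - 1)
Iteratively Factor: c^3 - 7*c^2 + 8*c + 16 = (c - 4)*(c^2 - 3*c - 4) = (c - 4)*(c + 1)*(c - 4)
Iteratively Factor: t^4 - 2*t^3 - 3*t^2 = (t)*(t^3 - 2*t^2 - 3*t) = t*(t - 3)*(t^2 + t) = t^2*(t - 3)*(t + 1)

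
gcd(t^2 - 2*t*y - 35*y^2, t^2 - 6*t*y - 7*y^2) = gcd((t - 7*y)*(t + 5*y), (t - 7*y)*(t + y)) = -t + 7*y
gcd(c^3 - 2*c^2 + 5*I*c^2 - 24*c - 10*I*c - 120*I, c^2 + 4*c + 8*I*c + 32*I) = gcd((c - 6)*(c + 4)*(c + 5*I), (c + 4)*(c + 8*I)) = c + 4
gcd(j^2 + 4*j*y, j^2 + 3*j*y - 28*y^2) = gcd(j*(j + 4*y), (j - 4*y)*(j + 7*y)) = 1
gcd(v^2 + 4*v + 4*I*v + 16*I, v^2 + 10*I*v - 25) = 1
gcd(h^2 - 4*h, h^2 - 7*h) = h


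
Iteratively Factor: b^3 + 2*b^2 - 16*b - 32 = (b + 2)*(b^2 - 16) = (b + 2)*(b + 4)*(b - 4)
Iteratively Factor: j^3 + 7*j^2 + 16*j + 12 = (j + 3)*(j^2 + 4*j + 4) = (j + 2)*(j + 3)*(j + 2)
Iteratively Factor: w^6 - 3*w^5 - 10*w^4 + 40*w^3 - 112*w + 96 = (w - 2)*(w^5 - w^4 - 12*w^3 + 16*w^2 + 32*w - 48) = (w - 2)*(w + 2)*(w^4 - 3*w^3 - 6*w^2 + 28*w - 24) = (w - 2)*(w + 2)*(w + 3)*(w^3 - 6*w^2 + 12*w - 8) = (w - 2)^2*(w + 2)*(w + 3)*(w^2 - 4*w + 4) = (w - 2)^3*(w + 2)*(w + 3)*(w - 2)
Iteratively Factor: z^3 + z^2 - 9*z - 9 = (z + 3)*(z^2 - 2*z - 3) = (z - 3)*(z + 3)*(z + 1)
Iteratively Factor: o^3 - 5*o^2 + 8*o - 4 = (o - 1)*(o^2 - 4*o + 4) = (o - 2)*(o - 1)*(o - 2)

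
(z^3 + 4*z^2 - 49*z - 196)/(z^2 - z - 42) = (z^2 + 11*z + 28)/(z + 6)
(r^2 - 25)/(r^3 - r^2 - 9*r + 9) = (r^2 - 25)/(r^3 - r^2 - 9*r + 9)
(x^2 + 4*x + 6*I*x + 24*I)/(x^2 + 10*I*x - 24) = (x + 4)/(x + 4*I)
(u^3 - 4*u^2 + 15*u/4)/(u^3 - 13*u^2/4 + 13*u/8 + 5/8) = 2*u*(2*u - 3)/(4*u^2 - 3*u - 1)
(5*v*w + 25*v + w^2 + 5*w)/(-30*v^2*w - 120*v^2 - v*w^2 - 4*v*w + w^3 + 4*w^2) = (-w - 5)/(6*v*w + 24*v - w^2 - 4*w)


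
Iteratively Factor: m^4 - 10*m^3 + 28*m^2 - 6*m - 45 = (m - 3)*(m^3 - 7*m^2 + 7*m + 15) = (m - 3)*(m + 1)*(m^2 - 8*m + 15) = (m - 5)*(m - 3)*(m + 1)*(m - 3)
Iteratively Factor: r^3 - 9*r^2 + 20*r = (r)*(r^2 - 9*r + 20) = r*(r - 5)*(r - 4)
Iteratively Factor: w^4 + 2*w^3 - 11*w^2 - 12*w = (w)*(w^3 + 2*w^2 - 11*w - 12) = w*(w + 1)*(w^2 + w - 12) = w*(w + 1)*(w + 4)*(w - 3)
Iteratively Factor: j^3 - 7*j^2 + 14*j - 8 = (j - 1)*(j^2 - 6*j + 8) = (j - 2)*(j - 1)*(j - 4)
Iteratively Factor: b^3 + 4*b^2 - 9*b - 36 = (b + 3)*(b^2 + b - 12) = (b - 3)*(b + 3)*(b + 4)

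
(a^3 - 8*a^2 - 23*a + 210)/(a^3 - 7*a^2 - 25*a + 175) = (a - 6)/(a - 5)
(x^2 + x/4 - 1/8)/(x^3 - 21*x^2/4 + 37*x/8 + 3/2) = (8*x^2 + 2*x - 1)/(8*x^3 - 42*x^2 + 37*x + 12)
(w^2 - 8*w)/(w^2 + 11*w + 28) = w*(w - 8)/(w^2 + 11*w + 28)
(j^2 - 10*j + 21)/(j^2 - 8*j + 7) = (j - 3)/(j - 1)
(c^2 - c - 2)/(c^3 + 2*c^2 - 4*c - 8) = (c + 1)/(c^2 + 4*c + 4)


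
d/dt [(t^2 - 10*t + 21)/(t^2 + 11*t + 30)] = 3*(7*t^2 + 6*t - 177)/(t^4 + 22*t^3 + 181*t^2 + 660*t + 900)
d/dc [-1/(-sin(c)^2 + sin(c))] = (-2/tan(c) + cos(c)/sin(c)^2)/(sin(c) - 1)^2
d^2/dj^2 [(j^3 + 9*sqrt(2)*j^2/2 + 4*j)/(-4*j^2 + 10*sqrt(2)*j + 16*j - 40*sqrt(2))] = 2*(-55*j^3 - 28*sqrt(2)*j^3 + 120*sqrt(2)*j^2 + 420*j^2 - 600*j + 120*sqrt(2)*j - 1060*sqrt(2) - 200)/(4*j^6 - 48*j^5 - 30*sqrt(2)*j^5 + 342*j^4 + 360*sqrt(2)*j^4 - 1565*sqrt(2)*j^3 - 2056*j^3 + 3420*sqrt(2)*j^2 + 7200*j^2 - 9600*j - 6000*sqrt(2)*j + 8000*sqrt(2))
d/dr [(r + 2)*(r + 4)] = 2*r + 6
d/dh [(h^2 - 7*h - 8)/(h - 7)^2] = (65 - 7*h)/(h^3 - 21*h^2 + 147*h - 343)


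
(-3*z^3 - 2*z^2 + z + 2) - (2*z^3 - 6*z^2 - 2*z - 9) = -5*z^3 + 4*z^2 + 3*z + 11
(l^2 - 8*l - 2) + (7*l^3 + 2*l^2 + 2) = 7*l^3 + 3*l^2 - 8*l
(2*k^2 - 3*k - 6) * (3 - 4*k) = -8*k^3 + 18*k^2 + 15*k - 18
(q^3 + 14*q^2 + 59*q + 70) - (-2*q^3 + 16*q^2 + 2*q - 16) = 3*q^3 - 2*q^2 + 57*q + 86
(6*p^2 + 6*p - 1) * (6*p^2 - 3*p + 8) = 36*p^4 + 18*p^3 + 24*p^2 + 51*p - 8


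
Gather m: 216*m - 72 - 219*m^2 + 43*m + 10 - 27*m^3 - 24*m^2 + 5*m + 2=-27*m^3 - 243*m^2 + 264*m - 60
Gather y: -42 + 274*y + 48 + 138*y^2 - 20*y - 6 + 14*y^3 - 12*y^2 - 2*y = 14*y^3 + 126*y^2 + 252*y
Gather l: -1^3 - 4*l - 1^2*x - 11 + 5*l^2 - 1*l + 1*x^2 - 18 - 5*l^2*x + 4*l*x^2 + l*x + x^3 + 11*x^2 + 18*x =l^2*(5 - 5*x) + l*(4*x^2 + x - 5) + x^3 + 12*x^2 + 17*x - 30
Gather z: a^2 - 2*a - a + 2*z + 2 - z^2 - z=a^2 - 3*a - z^2 + z + 2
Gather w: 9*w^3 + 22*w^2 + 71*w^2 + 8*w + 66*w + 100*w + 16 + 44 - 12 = 9*w^3 + 93*w^2 + 174*w + 48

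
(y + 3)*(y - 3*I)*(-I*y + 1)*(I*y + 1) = y^4 + 3*y^3 - 3*I*y^3 + y^2 - 9*I*y^2 + 3*y - 3*I*y - 9*I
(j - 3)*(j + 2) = j^2 - j - 6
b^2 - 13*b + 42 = (b - 7)*(b - 6)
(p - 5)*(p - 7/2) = p^2 - 17*p/2 + 35/2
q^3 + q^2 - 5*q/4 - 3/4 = (q - 1)*(q + 1/2)*(q + 3/2)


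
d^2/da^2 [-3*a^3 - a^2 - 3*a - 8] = -18*a - 2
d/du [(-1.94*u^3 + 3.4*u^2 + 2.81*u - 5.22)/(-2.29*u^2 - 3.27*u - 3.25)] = (4.4426*u^4 + 12.6876*u^3 + 14.2319*u^2 - 46.0076*u - 26.2019)/(5.2441*u^4 + 14.9766*u^3 + 25.5779*u^2 + 21.255*u + 10.5625)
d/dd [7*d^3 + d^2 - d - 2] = 21*d^2 + 2*d - 1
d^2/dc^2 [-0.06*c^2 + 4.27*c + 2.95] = -0.120000000000000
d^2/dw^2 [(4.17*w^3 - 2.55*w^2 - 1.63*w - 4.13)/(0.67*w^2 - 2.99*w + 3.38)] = (43.993426*w^3 - 229.332486*w^2 + 357.62805*w - 146.350282)/(0.300763*w^6 - 4.026633*w^5 + 22.521447*w^4 - 67.357823*w^3 + 113.615658*w^2 - 102.476868*w + 38.614472)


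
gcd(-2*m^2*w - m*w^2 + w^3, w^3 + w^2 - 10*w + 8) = 1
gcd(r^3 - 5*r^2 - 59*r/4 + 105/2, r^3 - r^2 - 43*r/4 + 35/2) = r^2 + r - 35/4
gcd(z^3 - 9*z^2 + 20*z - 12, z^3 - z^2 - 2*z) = z - 2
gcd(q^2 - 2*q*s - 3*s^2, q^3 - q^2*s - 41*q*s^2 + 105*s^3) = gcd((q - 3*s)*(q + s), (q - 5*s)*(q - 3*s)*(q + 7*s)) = q - 3*s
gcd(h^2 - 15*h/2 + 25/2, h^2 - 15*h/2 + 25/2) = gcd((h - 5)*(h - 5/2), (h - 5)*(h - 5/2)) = h^2 - 15*h/2 + 25/2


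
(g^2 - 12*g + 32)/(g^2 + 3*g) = (g^2 - 12*g + 32)/(g*(g + 3))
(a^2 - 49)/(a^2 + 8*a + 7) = (a - 7)/(a + 1)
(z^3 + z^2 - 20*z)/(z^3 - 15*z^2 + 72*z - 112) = z*(z + 5)/(z^2 - 11*z + 28)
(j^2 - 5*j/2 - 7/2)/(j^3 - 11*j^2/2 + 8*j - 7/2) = (j + 1)/(j^2 - 2*j + 1)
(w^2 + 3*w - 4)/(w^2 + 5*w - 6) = (w + 4)/(w + 6)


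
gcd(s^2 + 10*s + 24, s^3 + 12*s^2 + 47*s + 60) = s + 4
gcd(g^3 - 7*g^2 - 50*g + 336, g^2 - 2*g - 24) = g - 6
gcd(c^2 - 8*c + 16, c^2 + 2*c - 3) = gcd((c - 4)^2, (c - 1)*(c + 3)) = 1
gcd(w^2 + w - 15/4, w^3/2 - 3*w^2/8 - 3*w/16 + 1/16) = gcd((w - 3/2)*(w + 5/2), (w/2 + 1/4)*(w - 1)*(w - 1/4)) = 1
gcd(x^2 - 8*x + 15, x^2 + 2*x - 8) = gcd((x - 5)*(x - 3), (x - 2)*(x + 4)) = 1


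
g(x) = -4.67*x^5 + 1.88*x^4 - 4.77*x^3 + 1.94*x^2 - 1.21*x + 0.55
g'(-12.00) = -499288.57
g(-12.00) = 1209566.11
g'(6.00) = -29130.37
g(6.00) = -34844.63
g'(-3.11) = -2562.27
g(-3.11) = 1701.12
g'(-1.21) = -90.23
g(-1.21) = 29.45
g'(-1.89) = -408.37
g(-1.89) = 178.58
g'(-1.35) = -128.59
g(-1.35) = 44.64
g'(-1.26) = -102.71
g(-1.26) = 34.27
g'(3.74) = -4361.96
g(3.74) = -3275.78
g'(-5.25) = -19242.96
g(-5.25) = 20804.56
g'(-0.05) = -1.44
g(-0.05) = 0.62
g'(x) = -23.35*x^4 + 7.52*x^3 - 14.31*x^2 + 3.88*x - 1.21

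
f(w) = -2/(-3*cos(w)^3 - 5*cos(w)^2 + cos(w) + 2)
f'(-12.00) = 2.34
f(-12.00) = 0.79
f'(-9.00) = 3.46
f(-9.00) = 2.52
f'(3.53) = 2.80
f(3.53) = 2.41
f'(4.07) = 95.32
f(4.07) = -7.96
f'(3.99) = 13587.49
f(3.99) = -99.25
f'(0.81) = 32.74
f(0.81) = 2.98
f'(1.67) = -1.10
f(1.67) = -1.08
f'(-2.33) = 841.64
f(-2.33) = 25.32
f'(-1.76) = 1.84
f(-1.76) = -1.21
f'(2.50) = -17.70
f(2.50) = 4.28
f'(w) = -2*(-9*sin(w)*cos(w)^2 - 10*sin(w)*cos(w) + sin(w))/(-3*cos(w)^3 - 5*cos(w)^2 + cos(w) + 2)^2 = 2*(9*cos(w)^2 + 10*cos(w) - 1)*sin(w)/((-sin(w)^2 + cos(w))^2*(3*cos(w) + 2)^2)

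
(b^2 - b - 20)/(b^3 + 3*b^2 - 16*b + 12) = (b^2 - b - 20)/(b^3 + 3*b^2 - 16*b + 12)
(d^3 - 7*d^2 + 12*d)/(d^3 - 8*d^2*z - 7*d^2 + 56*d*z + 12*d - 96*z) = d/(d - 8*z)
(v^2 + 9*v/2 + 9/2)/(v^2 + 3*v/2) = (v + 3)/v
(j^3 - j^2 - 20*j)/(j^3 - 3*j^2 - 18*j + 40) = j/(j - 2)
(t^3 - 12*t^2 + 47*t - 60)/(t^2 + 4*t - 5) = (t^3 - 12*t^2 + 47*t - 60)/(t^2 + 4*t - 5)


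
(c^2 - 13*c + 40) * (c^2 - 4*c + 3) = c^4 - 17*c^3 + 95*c^2 - 199*c + 120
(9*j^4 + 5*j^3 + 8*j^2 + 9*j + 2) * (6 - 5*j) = -45*j^5 + 29*j^4 - 10*j^3 + 3*j^2 + 44*j + 12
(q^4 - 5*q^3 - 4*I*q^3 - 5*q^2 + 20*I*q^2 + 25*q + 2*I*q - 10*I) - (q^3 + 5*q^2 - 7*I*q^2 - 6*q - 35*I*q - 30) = q^4 - 6*q^3 - 4*I*q^3 - 10*q^2 + 27*I*q^2 + 31*q + 37*I*q + 30 - 10*I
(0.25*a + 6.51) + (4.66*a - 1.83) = 4.91*a + 4.68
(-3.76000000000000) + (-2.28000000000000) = -6.04000000000000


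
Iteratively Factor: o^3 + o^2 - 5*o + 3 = (o + 3)*(o^2 - 2*o + 1) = (o - 1)*(o + 3)*(o - 1)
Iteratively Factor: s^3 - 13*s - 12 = (s + 3)*(s^2 - 3*s - 4) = (s - 4)*(s + 3)*(s + 1)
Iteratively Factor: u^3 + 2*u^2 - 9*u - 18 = (u - 3)*(u^2 + 5*u + 6) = (u - 3)*(u + 3)*(u + 2)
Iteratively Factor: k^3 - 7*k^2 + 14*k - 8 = (k - 2)*(k^2 - 5*k + 4) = (k - 4)*(k - 2)*(k - 1)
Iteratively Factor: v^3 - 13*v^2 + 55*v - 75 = (v - 3)*(v^2 - 10*v + 25) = (v - 5)*(v - 3)*(v - 5)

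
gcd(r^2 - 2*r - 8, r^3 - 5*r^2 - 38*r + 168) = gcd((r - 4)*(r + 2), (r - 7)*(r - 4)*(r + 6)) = r - 4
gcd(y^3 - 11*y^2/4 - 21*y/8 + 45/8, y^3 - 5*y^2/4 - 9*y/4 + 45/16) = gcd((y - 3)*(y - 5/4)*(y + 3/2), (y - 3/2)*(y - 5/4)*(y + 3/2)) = y^2 + y/4 - 15/8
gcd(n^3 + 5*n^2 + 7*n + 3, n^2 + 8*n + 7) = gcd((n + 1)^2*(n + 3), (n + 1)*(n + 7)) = n + 1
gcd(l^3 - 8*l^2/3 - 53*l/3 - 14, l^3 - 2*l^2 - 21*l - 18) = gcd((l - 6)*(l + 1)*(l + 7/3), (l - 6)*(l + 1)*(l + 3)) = l^2 - 5*l - 6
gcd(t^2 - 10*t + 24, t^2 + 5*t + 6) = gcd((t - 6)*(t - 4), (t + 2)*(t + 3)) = 1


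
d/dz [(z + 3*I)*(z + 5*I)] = 2*z + 8*I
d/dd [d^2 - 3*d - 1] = 2*d - 3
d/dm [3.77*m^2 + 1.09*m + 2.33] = 7.54*m + 1.09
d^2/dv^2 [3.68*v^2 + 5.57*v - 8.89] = 7.36000000000000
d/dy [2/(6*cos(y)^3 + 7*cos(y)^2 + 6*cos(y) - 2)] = 4*(9*cos(y)^2 + 7*cos(y) + 3)*sin(y)/(6*cos(y)^3 + 7*cos(y)^2 + 6*cos(y) - 2)^2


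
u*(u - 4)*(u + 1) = u^3 - 3*u^2 - 4*u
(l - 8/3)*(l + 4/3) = l^2 - 4*l/3 - 32/9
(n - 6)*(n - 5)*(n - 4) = n^3 - 15*n^2 + 74*n - 120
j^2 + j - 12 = (j - 3)*(j + 4)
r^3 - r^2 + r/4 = r*(r - 1/2)^2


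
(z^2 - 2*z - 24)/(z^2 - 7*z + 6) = (z + 4)/(z - 1)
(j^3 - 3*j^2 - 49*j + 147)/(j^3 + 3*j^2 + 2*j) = (j^3 - 3*j^2 - 49*j + 147)/(j*(j^2 + 3*j + 2))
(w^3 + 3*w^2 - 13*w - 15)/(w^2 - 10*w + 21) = (w^2 + 6*w + 5)/(w - 7)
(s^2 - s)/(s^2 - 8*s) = (s - 1)/(s - 8)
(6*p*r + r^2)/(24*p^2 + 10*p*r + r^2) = r/(4*p + r)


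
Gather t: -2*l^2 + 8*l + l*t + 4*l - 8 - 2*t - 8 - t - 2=-2*l^2 + 12*l + t*(l - 3) - 18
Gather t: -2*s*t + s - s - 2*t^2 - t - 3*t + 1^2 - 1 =-2*t^2 + t*(-2*s - 4)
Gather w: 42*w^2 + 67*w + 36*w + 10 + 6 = 42*w^2 + 103*w + 16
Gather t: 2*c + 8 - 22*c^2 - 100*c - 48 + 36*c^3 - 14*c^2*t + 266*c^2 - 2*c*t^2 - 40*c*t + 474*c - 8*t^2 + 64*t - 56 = 36*c^3 + 244*c^2 + 376*c + t^2*(-2*c - 8) + t*(-14*c^2 - 40*c + 64) - 96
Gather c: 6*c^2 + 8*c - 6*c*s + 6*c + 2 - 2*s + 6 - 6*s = 6*c^2 + c*(14 - 6*s) - 8*s + 8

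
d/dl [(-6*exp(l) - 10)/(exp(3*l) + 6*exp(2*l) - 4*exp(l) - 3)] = (12*exp(3*l) + 66*exp(2*l) + 120*exp(l) - 22)*exp(l)/(exp(6*l) + 12*exp(5*l) + 28*exp(4*l) - 54*exp(3*l) - 20*exp(2*l) + 24*exp(l) + 9)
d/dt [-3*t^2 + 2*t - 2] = 2 - 6*t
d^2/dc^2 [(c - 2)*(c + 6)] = 2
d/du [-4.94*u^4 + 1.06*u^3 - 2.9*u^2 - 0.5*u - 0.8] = -19.76*u^3 + 3.18*u^2 - 5.8*u - 0.5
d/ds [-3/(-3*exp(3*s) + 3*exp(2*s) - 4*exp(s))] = 3*(-9*exp(2*s) + 6*exp(s) - 4)*exp(-s)/(3*exp(2*s) - 3*exp(s) + 4)^2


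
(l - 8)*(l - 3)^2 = l^3 - 14*l^2 + 57*l - 72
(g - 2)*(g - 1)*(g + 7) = g^3 + 4*g^2 - 19*g + 14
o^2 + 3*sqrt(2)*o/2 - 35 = (o - 7*sqrt(2)/2)*(o + 5*sqrt(2))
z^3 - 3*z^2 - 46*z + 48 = (z - 8)*(z - 1)*(z + 6)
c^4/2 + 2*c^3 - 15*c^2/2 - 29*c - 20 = (c/2 + 1)*(c - 4)*(c + 1)*(c + 5)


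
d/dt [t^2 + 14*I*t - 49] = 2*t + 14*I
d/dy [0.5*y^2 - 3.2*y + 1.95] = 1.0*y - 3.2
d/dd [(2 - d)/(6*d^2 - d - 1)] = (-6*d^2 + d + (d - 2)*(12*d - 1) + 1)/(-6*d^2 + d + 1)^2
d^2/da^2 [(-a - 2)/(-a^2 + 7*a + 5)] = 2*((5 - 3*a)*(-a^2 + 7*a + 5) - (a + 2)*(2*a - 7)^2)/(-a^2 + 7*a + 5)^3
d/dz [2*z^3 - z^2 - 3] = 2*z*(3*z - 1)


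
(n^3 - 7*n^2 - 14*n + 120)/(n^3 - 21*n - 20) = (n - 6)/(n + 1)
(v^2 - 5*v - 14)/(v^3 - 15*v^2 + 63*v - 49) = (v + 2)/(v^2 - 8*v + 7)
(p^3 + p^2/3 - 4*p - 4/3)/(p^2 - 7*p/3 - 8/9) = 3*(p^2 - 4)/(3*p - 8)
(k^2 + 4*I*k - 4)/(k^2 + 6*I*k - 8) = (k + 2*I)/(k + 4*I)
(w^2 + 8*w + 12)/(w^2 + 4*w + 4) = (w + 6)/(w + 2)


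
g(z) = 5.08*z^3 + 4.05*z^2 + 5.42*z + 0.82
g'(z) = 15.24*z^2 + 8.1*z + 5.42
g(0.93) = 13.45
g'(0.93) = 26.13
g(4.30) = 502.91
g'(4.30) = 322.04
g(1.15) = 20.14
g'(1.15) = 34.89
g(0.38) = 3.74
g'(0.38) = 10.70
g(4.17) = 462.21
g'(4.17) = 304.20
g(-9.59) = -4159.12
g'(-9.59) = 1329.33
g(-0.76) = -3.19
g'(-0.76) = 8.07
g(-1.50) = -15.34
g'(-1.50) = 27.56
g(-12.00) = -8259.26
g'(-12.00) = 2102.78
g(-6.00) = -983.18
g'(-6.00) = 505.46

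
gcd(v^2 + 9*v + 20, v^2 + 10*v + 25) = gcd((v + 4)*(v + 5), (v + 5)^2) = v + 5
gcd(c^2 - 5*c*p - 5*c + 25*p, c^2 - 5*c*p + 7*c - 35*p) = -c + 5*p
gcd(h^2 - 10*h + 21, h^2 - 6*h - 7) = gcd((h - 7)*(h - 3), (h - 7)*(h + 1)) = h - 7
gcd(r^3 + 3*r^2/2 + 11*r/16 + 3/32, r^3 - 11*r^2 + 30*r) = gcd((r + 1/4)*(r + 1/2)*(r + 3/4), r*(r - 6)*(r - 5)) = 1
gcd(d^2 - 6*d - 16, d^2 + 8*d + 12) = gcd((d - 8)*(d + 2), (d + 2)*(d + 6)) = d + 2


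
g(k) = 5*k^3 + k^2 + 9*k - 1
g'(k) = 15*k^2 + 2*k + 9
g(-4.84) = -588.03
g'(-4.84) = 350.70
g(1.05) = 15.34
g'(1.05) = 27.64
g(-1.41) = -25.72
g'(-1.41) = 36.00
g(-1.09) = -16.10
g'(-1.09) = 24.64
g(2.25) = 81.27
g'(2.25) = 89.44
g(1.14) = 17.97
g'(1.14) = 30.77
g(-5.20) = -723.80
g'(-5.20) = 404.20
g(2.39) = 94.48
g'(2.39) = 99.46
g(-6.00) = -1099.00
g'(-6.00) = 537.00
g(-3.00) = -154.00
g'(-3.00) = 138.00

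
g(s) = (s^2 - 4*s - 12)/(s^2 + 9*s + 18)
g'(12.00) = 0.04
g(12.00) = 0.31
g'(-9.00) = 1.69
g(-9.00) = 5.83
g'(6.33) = 0.07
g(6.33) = 0.02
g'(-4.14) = 2.32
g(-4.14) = -10.23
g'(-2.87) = -175.88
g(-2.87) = 18.97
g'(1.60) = 0.14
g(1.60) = -0.45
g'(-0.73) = -0.01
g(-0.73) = -0.71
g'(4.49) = 0.09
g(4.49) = -0.12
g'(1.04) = 0.14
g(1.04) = -0.53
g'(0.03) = 0.11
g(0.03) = -0.66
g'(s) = (-2*s - 9)*(s^2 - 4*s - 12)/(s^2 + 9*s + 18)^2 + (2*s - 4)/(s^2 + 9*s + 18)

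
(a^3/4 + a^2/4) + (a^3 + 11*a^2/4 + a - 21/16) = 5*a^3/4 + 3*a^2 + a - 21/16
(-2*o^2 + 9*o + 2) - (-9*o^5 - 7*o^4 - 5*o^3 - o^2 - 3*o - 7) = 9*o^5 + 7*o^4 + 5*o^3 - o^2 + 12*o + 9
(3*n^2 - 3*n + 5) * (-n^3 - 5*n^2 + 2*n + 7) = -3*n^5 - 12*n^4 + 16*n^3 - 10*n^2 - 11*n + 35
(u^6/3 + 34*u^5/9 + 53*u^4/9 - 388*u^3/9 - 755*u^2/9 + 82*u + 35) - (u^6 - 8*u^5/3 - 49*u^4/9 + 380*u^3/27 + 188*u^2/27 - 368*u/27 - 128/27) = -2*u^6/3 + 58*u^5/9 + 34*u^4/3 - 1544*u^3/27 - 2453*u^2/27 + 2582*u/27 + 1073/27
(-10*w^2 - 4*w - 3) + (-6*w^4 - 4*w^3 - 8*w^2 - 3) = -6*w^4 - 4*w^3 - 18*w^2 - 4*w - 6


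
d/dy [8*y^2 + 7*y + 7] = 16*y + 7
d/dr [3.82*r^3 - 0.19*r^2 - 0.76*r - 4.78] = 11.46*r^2 - 0.38*r - 0.76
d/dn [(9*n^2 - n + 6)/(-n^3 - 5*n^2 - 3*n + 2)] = (9*n^4 - 2*n^3 - 14*n^2 + 96*n + 16)/(n^6 + 10*n^5 + 31*n^4 + 26*n^3 - 11*n^2 - 12*n + 4)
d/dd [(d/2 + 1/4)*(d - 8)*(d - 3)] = 3*d^2/2 - 21*d/2 + 37/4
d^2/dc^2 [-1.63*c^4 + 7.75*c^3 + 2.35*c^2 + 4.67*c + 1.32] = -19.56*c^2 + 46.5*c + 4.7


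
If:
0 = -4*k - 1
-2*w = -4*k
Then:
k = -1/4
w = -1/2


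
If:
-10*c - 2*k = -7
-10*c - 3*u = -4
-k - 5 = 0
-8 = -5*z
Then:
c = 17/10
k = -5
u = -13/3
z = 8/5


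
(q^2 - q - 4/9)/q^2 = (q^2 - q - 4/9)/q^2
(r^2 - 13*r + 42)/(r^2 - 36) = (r - 7)/(r + 6)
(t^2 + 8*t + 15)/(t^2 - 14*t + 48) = (t^2 + 8*t + 15)/(t^2 - 14*t + 48)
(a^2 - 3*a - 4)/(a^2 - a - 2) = (a - 4)/(a - 2)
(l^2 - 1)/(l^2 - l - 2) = (l - 1)/(l - 2)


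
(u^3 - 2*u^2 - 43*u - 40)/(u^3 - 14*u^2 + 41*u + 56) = (u + 5)/(u - 7)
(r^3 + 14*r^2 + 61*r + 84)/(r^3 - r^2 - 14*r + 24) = (r^2 + 10*r + 21)/(r^2 - 5*r + 6)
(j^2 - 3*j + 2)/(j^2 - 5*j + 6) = (j - 1)/(j - 3)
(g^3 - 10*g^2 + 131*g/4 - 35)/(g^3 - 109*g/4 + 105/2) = (g - 4)/(g + 6)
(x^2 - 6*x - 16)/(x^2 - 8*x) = (x + 2)/x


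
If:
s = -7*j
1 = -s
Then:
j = 1/7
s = -1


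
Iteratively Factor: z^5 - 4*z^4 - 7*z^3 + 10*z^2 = (z - 5)*(z^4 + z^3 - 2*z^2) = z*(z - 5)*(z^3 + z^2 - 2*z) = z*(z - 5)*(z + 2)*(z^2 - z) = z*(z - 5)*(z - 1)*(z + 2)*(z)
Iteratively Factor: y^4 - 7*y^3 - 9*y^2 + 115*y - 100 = (y + 4)*(y^3 - 11*y^2 + 35*y - 25) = (y - 5)*(y + 4)*(y^2 - 6*y + 5) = (y - 5)*(y - 1)*(y + 4)*(y - 5)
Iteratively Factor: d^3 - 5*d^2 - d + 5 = (d - 1)*(d^2 - 4*d - 5) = (d - 5)*(d - 1)*(d + 1)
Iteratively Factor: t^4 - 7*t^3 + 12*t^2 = (t - 3)*(t^3 - 4*t^2) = t*(t - 3)*(t^2 - 4*t) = t^2*(t - 3)*(t - 4)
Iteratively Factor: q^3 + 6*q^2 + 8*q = (q + 4)*(q^2 + 2*q) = q*(q + 4)*(q + 2)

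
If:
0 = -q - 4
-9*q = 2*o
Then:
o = 18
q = -4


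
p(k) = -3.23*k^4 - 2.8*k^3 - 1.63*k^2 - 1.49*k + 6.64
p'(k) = -12.92*k^3 - 8.4*k^2 - 3.26*k - 1.49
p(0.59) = 4.23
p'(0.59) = -8.99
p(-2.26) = -50.26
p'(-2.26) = 112.11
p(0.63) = 3.85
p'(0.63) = -10.11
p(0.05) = 6.56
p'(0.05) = -1.68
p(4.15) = -1185.81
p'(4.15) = -1083.12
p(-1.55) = -3.18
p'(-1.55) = 31.49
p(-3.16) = -238.65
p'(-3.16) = 332.62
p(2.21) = -111.89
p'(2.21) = -189.18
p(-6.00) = -3624.38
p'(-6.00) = 2506.39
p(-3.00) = -189.59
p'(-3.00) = 281.53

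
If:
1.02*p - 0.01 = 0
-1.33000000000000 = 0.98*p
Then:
No Solution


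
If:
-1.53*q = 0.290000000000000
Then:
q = -0.19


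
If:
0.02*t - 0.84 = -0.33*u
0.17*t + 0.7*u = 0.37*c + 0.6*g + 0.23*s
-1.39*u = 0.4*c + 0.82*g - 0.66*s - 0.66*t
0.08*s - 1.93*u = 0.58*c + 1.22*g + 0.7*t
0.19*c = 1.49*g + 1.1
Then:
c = -0.89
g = -0.85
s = 8.88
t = -4.54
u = 2.82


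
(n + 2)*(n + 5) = n^2 + 7*n + 10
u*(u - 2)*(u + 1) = u^3 - u^2 - 2*u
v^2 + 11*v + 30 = (v + 5)*(v + 6)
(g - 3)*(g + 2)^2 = g^3 + g^2 - 8*g - 12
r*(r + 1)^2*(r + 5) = r^4 + 7*r^3 + 11*r^2 + 5*r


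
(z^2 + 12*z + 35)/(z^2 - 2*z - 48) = (z^2 + 12*z + 35)/(z^2 - 2*z - 48)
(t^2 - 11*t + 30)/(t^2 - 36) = (t - 5)/(t + 6)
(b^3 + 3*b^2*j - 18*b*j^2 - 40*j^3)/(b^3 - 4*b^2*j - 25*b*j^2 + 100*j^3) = (b + 2*j)/(b - 5*j)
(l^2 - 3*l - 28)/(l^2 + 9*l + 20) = (l - 7)/(l + 5)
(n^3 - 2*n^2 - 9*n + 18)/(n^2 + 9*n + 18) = (n^2 - 5*n + 6)/(n + 6)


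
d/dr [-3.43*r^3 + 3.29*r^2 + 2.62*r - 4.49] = -10.29*r^2 + 6.58*r + 2.62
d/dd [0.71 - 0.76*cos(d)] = 0.76*sin(d)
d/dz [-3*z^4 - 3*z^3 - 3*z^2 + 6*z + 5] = -12*z^3 - 9*z^2 - 6*z + 6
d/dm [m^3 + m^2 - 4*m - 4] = 3*m^2 + 2*m - 4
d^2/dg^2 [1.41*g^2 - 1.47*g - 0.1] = 2.82000000000000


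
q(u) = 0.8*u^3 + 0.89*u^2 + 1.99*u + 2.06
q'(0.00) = 1.99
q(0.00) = 2.06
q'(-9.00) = 180.37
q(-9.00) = -526.96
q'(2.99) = 28.77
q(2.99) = 37.35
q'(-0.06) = 1.89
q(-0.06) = 1.94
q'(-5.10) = 55.34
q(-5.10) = -91.06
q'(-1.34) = 3.91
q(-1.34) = -0.93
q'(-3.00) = 18.25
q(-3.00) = -17.50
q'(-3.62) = 27.00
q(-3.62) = -31.43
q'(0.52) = 3.56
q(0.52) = 3.45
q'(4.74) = 64.35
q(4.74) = 116.69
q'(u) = 2.4*u^2 + 1.78*u + 1.99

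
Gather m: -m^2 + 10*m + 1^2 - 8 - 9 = -m^2 + 10*m - 16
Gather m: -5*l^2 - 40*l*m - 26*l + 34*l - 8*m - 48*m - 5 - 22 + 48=-5*l^2 + 8*l + m*(-40*l - 56) + 21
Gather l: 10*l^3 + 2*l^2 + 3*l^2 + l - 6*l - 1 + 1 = 10*l^3 + 5*l^2 - 5*l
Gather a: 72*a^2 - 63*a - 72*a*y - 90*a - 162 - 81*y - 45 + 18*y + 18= 72*a^2 + a*(-72*y - 153) - 63*y - 189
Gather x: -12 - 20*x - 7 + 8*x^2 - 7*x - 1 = 8*x^2 - 27*x - 20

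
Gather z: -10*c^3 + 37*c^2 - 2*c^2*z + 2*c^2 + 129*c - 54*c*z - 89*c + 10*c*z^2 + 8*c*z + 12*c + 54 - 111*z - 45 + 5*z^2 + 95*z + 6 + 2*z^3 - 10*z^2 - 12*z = -10*c^3 + 39*c^2 + 52*c + 2*z^3 + z^2*(10*c - 5) + z*(-2*c^2 - 46*c - 28) + 15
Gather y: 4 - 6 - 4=-6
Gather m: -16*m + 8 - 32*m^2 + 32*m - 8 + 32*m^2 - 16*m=0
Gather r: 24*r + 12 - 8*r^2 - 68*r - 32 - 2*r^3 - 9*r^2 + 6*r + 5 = -2*r^3 - 17*r^2 - 38*r - 15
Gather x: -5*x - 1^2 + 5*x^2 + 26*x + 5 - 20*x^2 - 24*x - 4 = -15*x^2 - 3*x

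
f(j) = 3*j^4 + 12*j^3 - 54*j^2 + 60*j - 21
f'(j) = 12*j^3 + 36*j^2 - 108*j + 60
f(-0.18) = -33.62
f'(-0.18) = 80.54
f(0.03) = -19.25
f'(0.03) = 56.79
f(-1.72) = -318.76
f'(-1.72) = 291.20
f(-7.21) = 348.63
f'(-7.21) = -1787.56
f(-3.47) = -945.84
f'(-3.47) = 366.85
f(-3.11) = -810.21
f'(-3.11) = 383.11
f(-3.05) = -787.20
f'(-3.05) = 383.82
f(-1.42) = -237.25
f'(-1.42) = 251.59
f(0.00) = -21.00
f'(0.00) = 60.00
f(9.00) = 24576.00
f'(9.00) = 10752.00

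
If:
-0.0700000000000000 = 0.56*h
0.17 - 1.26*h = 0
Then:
No Solution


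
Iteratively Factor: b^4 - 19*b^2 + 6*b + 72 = (b + 2)*(b^3 - 2*b^2 - 15*b + 36) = (b - 3)*(b + 2)*(b^2 + b - 12) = (b - 3)^2*(b + 2)*(b + 4)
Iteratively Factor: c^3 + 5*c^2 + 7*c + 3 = (c + 1)*(c^2 + 4*c + 3) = (c + 1)^2*(c + 3)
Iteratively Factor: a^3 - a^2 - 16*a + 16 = (a - 1)*(a^2 - 16) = (a - 1)*(a + 4)*(a - 4)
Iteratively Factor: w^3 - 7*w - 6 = (w + 1)*(w^2 - w - 6) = (w + 1)*(w + 2)*(w - 3)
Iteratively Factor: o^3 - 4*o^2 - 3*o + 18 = (o - 3)*(o^2 - o - 6) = (o - 3)*(o + 2)*(o - 3)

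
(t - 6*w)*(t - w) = t^2 - 7*t*w + 6*w^2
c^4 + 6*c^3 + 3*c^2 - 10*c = c*(c - 1)*(c + 2)*(c + 5)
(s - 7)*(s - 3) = s^2 - 10*s + 21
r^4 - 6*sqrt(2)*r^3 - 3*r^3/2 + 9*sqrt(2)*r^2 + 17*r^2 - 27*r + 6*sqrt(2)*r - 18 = (r - 2)*(r + 1/2)*(r - 3*sqrt(2))^2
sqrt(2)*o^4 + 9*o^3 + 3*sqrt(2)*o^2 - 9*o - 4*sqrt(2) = (o - 1)*(o + 1)*(o + 4*sqrt(2))*(sqrt(2)*o + 1)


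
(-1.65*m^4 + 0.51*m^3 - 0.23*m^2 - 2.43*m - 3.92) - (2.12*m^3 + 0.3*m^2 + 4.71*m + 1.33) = -1.65*m^4 - 1.61*m^3 - 0.53*m^2 - 7.14*m - 5.25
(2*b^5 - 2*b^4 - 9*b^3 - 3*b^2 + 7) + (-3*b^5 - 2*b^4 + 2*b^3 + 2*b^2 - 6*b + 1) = -b^5 - 4*b^4 - 7*b^3 - b^2 - 6*b + 8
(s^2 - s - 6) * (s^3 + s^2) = s^5 - 7*s^3 - 6*s^2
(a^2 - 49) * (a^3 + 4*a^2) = a^5 + 4*a^4 - 49*a^3 - 196*a^2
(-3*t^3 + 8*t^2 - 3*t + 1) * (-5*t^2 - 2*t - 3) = 15*t^5 - 34*t^4 + 8*t^3 - 23*t^2 + 7*t - 3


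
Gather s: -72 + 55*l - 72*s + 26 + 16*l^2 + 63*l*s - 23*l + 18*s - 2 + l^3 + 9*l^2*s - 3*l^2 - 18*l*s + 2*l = l^3 + 13*l^2 + 34*l + s*(9*l^2 + 45*l - 54) - 48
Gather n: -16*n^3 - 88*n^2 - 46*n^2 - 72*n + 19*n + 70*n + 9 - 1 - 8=-16*n^3 - 134*n^2 + 17*n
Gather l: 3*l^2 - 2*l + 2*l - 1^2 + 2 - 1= 3*l^2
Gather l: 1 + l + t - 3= l + t - 2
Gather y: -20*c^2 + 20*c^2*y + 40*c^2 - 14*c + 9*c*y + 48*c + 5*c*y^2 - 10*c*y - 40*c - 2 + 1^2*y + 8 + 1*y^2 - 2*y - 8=20*c^2 - 6*c + y^2*(5*c + 1) + y*(20*c^2 - c - 1) - 2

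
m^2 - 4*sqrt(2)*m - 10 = (m - 5*sqrt(2))*(m + sqrt(2))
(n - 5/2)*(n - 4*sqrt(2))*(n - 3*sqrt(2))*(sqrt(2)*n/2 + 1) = sqrt(2)*n^4/2 - 6*n^3 - 5*sqrt(2)*n^3/4 + 5*sqrt(2)*n^2 + 15*n^2 - 25*sqrt(2)*n/2 + 24*n - 60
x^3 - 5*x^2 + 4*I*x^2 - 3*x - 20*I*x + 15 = (x - 5)*(x + I)*(x + 3*I)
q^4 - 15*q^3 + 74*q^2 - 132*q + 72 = (q - 6)^2*(q - 2)*(q - 1)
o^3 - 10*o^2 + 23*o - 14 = (o - 7)*(o - 2)*(o - 1)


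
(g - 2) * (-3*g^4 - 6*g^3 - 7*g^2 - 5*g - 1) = -3*g^5 + 5*g^3 + 9*g^2 + 9*g + 2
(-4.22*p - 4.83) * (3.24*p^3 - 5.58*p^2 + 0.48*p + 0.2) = -13.6728*p^4 + 7.8984*p^3 + 24.9258*p^2 - 3.1624*p - 0.966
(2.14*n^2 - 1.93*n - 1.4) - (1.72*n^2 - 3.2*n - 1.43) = 0.42*n^2 + 1.27*n + 0.03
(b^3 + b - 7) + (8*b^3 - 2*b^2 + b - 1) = 9*b^3 - 2*b^2 + 2*b - 8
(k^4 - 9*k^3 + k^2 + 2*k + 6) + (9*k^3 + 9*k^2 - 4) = k^4 + 10*k^2 + 2*k + 2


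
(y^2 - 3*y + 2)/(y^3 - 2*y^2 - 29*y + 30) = (y - 2)/(y^2 - y - 30)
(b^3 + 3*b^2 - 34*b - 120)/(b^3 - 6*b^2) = 1 + 9/b + 20/b^2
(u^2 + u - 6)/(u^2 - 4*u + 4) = (u + 3)/(u - 2)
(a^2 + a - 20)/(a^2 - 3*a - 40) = (a - 4)/(a - 8)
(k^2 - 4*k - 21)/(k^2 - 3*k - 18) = (k - 7)/(k - 6)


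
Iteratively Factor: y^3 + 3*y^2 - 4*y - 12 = (y + 3)*(y^2 - 4) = (y + 2)*(y + 3)*(y - 2)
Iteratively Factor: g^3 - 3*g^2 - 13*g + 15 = (g - 5)*(g^2 + 2*g - 3) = (g - 5)*(g - 1)*(g + 3)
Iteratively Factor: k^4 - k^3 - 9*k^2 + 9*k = (k - 1)*(k^3 - 9*k) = (k - 3)*(k - 1)*(k^2 + 3*k) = (k - 3)*(k - 1)*(k + 3)*(k)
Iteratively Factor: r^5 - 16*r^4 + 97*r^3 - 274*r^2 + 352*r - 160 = (r - 1)*(r^4 - 15*r^3 + 82*r^2 - 192*r + 160) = (r - 5)*(r - 1)*(r^3 - 10*r^2 + 32*r - 32) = (r - 5)*(r - 2)*(r - 1)*(r^2 - 8*r + 16) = (r - 5)*(r - 4)*(r - 2)*(r - 1)*(r - 4)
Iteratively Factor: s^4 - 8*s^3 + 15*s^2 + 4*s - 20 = (s - 2)*(s^3 - 6*s^2 + 3*s + 10) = (s - 2)^2*(s^2 - 4*s - 5) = (s - 5)*(s - 2)^2*(s + 1)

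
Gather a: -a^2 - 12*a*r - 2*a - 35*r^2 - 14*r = -a^2 + a*(-12*r - 2) - 35*r^2 - 14*r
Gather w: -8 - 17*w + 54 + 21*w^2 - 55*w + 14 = 21*w^2 - 72*w + 60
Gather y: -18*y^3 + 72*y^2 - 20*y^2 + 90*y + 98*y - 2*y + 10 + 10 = -18*y^3 + 52*y^2 + 186*y + 20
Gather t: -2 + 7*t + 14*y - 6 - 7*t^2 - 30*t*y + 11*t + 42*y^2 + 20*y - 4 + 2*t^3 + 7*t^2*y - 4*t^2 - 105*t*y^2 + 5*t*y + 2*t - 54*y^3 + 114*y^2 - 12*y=2*t^3 + t^2*(7*y - 11) + t*(-105*y^2 - 25*y + 20) - 54*y^3 + 156*y^2 + 22*y - 12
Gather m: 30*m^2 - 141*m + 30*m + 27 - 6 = 30*m^2 - 111*m + 21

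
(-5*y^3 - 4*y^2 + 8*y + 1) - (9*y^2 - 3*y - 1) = -5*y^3 - 13*y^2 + 11*y + 2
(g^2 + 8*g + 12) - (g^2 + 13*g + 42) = -5*g - 30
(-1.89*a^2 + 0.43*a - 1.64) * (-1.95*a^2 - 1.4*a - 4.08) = 3.6855*a^4 + 1.8075*a^3 + 10.3072*a^2 + 0.5416*a + 6.6912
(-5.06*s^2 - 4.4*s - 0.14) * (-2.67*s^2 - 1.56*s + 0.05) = 13.5102*s^4 + 19.6416*s^3 + 6.9848*s^2 - 0.00159999999999999*s - 0.007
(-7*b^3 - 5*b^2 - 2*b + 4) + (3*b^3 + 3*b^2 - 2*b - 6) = -4*b^3 - 2*b^2 - 4*b - 2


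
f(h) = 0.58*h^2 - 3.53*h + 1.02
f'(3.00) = -0.05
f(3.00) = -4.35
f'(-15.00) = -20.93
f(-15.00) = 184.47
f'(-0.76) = -4.41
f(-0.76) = 4.04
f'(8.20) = 5.98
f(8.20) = 11.07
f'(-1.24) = -4.97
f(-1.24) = 6.29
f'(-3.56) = -7.66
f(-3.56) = 20.94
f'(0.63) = -2.80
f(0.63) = -0.97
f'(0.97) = -2.40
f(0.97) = -1.86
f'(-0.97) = -4.66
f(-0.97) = 4.99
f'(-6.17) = -10.69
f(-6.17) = 44.88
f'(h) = 1.16*h - 3.53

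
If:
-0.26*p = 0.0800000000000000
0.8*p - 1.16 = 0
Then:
No Solution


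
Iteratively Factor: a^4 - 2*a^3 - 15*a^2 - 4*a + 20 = (a - 5)*(a^3 + 3*a^2 - 4) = (a - 5)*(a - 1)*(a^2 + 4*a + 4) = (a - 5)*(a - 1)*(a + 2)*(a + 2)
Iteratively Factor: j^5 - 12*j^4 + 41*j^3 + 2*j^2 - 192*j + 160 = (j - 5)*(j^4 - 7*j^3 + 6*j^2 + 32*j - 32) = (j - 5)*(j - 1)*(j^3 - 6*j^2 + 32) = (j - 5)*(j - 1)*(j + 2)*(j^2 - 8*j + 16) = (j - 5)*(j - 4)*(j - 1)*(j + 2)*(j - 4)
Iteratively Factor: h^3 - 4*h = (h + 2)*(h^2 - 2*h) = h*(h + 2)*(h - 2)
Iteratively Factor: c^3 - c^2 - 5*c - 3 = (c - 3)*(c^2 + 2*c + 1) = (c - 3)*(c + 1)*(c + 1)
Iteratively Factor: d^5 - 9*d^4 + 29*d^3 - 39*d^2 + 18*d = (d - 3)*(d^4 - 6*d^3 + 11*d^2 - 6*d) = d*(d - 3)*(d^3 - 6*d^2 + 11*d - 6) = d*(d - 3)*(d - 1)*(d^2 - 5*d + 6) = d*(d - 3)*(d - 2)*(d - 1)*(d - 3)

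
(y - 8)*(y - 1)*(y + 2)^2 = y^4 - 5*y^3 - 24*y^2 - 4*y + 32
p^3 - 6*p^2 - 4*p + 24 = (p - 6)*(p - 2)*(p + 2)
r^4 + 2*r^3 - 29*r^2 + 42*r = r*(r - 3)*(r - 2)*(r + 7)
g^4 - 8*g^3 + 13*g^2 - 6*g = g*(g - 6)*(g - 1)^2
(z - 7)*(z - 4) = z^2 - 11*z + 28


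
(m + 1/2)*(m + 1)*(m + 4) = m^3 + 11*m^2/2 + 13*m/2 + 2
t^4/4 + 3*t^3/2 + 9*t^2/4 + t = t*(t/4 + 1)*(t + 1)^2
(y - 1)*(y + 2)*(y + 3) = y^3 + 4*y^2 + y - 6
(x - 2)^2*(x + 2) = x^3 - 2*x^2 - 4*x + 8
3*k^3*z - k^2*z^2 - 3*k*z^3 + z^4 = z*(-3*k + z)*(-k + z)*(k + z)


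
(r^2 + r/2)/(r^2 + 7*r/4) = 2*(2*r + 1)/(4*r + 7)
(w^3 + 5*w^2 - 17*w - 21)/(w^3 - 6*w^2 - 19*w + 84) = (w^2 + 8*w + 7)/(w^2 - 3*w - 28)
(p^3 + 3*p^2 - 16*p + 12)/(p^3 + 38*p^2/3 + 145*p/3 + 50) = 3*(p^2 - 3*p + 2)/(3*p^2 + 20*p + 25)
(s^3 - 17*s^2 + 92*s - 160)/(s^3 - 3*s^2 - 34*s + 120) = (s - 8)/(s + 6)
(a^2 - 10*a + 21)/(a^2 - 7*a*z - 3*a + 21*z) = (7 - a)/(-a + 7*z)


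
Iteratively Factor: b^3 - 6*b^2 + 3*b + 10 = (b - 5)*(b^2 - b - 2) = (b - 5)*(b - 2)*(b + 1)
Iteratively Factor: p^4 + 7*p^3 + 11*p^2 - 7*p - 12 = (p + 4)*(p^3 + 3*p^2 - p - 3) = (p + 3)*(p + 4)*(p^2 - 1) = (p + 1)*(p + 3)*(p + 4)*(p - 1)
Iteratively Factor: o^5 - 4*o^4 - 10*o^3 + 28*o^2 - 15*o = (o - 1)*(o^4 - 3*o^3 - 13*o^2 + 15*o) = o*(o - 1)*(o^3 - 3*o^2 - 13*o + 15) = o*(o - 5)*(o - 1)*(o^2 + 2*o - 3) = o*(o - 5)*(o - 1)^2*(o + 3)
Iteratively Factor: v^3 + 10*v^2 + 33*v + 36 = (v + 4)*(v^2 + 6*v + 9) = (v + 3)*(v + 4)*(v + 3)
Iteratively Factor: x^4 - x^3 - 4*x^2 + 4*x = (x - 1)*(x^3 - 4*x) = x*(x - 1)*(x^2 - 4) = x*(x - 2)*(x - 1)*(x + 2)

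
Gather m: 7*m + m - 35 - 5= 8*m - 40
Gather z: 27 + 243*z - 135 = 243*z - 108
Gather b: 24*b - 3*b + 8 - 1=21*b + 7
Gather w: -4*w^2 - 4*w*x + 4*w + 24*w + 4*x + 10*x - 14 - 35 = -4*w^2 + w*(28 - 4*x) + 14*x - 49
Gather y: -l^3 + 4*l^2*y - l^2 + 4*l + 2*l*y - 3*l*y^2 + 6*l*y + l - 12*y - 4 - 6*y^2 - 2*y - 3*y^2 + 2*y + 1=-l^3 - l^2 + 5*l + y^2*(-3*l - 9) + y*(4*l^2 + 8*l - 12) - 3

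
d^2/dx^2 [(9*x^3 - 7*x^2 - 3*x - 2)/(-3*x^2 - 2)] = 2*(81*x^3 - 72*x^2 - 162*x + 16)/(27*x^6 + 54*x^4 + 36*x^2 + 8)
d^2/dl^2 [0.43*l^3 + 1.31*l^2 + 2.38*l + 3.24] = 2.58*l + 2.62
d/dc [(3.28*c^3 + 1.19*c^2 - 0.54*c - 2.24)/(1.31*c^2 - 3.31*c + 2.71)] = (4.2968*c^4 - 21.7136*c^3 + 23.4349*c^2 + 12.3186*c - 8.8778)/(1.7161*c^4 - 8.6722*c^3 + 18.0563*c^2 - 17.9402*c + 7.3441)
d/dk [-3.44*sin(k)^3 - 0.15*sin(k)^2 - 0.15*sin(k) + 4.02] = (-0.3*sin(k) + 5.16*cos(2*k) - 5.31)*cos(k)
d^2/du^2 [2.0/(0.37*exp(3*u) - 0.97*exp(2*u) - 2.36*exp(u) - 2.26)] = ((-6.66*exp(2*u) + 7.76*exp(u) + 4.72)*(-0.37*exp(3*u) + 0.97*exp(2*u) + 2.36*exp(u) + 2.26) - 2.0*(-2.22*exp(2*u) + 3.88*exp(u) + 4.72)*(-1.11*exp(2*u) + 1.94*exp(u) + 2.36)*exp(u))*exp(u)/(-0.37*exp(3*u) + 0.97*exp(2*u) + 2.36*exp(u) + 2.26)^3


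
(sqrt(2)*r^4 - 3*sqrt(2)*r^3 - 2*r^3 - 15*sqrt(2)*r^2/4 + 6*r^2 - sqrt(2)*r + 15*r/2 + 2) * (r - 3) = sqrt(2)*r^5 - 6*sqrt(2)*r^4 - 2*r^4 + 21*sqrt(2)*r^3/4 + 12*r^3 - 21*r^2/2 + 41*sqrt(2)*r^2/4 - 41*r/2 + 3*sqrt(2)*r - 6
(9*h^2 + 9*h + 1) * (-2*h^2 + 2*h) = -18*h^4 + 16*h^2 + 2*h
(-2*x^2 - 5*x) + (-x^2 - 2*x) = -3*x^2 - 7*x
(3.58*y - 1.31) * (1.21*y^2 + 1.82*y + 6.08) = 4.3318*y^3 + 4.9305*y^2 + 19.3822*y - 7.9648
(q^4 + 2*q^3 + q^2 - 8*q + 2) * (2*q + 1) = 2*q^5 + 5*q^4 + 4*q^3 - 15*q^2 - 4*q + 2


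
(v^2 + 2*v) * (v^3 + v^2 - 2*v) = v^5 + 3*v^4 - 4*v^2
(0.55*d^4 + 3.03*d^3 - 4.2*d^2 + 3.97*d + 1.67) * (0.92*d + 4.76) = 0.506*d^5 + 5.4056*d^4 + 10.5588*d^3 - 16.3396*d^2 + 20.4336*d + 7.9492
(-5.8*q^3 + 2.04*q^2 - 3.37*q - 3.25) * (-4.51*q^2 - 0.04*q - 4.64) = 26.158*q^5 - 8.9684*q^4 + 42.0291*q^3 + 5.3267*q^2 + 15.7668*q + 15.08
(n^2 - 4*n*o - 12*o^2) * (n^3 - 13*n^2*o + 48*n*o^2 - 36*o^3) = n^5 - 17*n^4*o + 88*n^3*o^2 - 72*n^2*o^3 - 432*n*o^4 + 432*o^5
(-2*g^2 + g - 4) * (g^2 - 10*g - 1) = -2*g^4 + 21*g^3 - 12*g^2 + 39*g + 4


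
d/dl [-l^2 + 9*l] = 9 - 2*l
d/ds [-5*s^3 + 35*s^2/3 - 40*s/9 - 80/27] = -15*s^2 + 70*s/3 - 40/9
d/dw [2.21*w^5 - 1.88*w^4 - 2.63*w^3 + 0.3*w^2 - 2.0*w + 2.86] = 11.05*w^4 - 7.52*w^3 - 7.89*w^2 + 0.6*w - 2.0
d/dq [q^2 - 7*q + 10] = 2*q - 7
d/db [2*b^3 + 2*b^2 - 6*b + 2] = 6*b^2 + 4*b - 6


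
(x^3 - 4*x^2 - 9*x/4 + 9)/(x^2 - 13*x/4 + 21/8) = 2*(2*x^2 - 5*x - 12)/(4*x - 7)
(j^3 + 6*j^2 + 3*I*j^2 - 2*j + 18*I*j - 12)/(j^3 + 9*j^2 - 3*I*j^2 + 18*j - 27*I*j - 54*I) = (j^2 + 3*I*j - 2)/(j^2 + 3*j*(1 - I) - 9*I)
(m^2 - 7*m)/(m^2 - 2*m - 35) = m/(m + 5)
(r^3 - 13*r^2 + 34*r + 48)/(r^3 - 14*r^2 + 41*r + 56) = (r - 6)/(r - 7)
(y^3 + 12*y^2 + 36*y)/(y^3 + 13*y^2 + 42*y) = (y + 6)/(y + 7)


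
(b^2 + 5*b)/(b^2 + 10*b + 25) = b/(b + 5)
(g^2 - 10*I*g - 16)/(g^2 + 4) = (g - 8*I)/(g + 2*I)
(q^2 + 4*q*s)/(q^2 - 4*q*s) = (q + 4*s)/(q - 4*s)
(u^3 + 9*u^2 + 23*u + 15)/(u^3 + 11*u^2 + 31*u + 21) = (u + 5)/(u + 7)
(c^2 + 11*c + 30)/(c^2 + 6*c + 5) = (c + 6)/(c + 1)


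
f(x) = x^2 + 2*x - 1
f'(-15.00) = -28.00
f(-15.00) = 194.00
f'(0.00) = 2.00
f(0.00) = -1.00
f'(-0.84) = 0.32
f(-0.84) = -1.97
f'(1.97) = 5.94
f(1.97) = 6.82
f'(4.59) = 11.18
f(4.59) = 29.25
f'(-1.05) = -0.10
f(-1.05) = -2.00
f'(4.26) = 10.52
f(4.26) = 25.67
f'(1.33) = 4.66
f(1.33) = 3.43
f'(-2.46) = -2.92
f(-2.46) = 0.13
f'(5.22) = 12.44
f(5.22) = 36.69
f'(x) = 2*x + 2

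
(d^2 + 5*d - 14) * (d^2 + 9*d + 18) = d^4 + 14*d^3 + 49*d^2 - 36*d - 252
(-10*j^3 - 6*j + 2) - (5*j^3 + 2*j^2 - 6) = -15*j^3 - 2*j^2 - 6*j + 8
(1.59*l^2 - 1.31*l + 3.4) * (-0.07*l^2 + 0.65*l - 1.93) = -0.1113*l^4 + 1.1252*l^3 - 4.1582*l^2 + 4.7383*l - 6.562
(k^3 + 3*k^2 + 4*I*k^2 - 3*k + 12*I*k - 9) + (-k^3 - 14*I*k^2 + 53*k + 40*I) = 3*k^2 - 10*I*k^2 + 50*k + 12*I*k - 9 + 40*I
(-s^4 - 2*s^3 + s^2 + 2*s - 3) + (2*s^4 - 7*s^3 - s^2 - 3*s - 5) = s^4 - 9*s^3 - s - 8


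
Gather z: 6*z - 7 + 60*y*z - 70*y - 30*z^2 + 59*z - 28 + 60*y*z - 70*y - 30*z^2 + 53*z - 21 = -140*y - 60*z^2 + z*(120*y + 118) - 56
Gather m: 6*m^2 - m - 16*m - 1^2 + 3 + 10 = 6*m^2 - 17*m + 12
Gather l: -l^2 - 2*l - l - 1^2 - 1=-l^2 - 3*l - 2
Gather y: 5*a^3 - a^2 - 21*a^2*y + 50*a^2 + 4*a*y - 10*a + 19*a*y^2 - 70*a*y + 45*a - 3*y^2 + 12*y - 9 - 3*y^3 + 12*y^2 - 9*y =5*a^3 + 49*a^2 + 35*a - 3*y^3 + y^2*(19*a + 9) + y*(-21*a^2 - 66*a + 3) - 9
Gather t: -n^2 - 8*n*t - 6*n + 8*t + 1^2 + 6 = -n^2 - 6*n + t*(8 - 8*n) + 7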